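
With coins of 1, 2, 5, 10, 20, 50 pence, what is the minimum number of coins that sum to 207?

Greedy: take as many of the largest coin as possible, then repeat with the remainder.
207 = 4×50 + 1×5 + 1×2
Total coins = 4 + 1 + 1 = 6

6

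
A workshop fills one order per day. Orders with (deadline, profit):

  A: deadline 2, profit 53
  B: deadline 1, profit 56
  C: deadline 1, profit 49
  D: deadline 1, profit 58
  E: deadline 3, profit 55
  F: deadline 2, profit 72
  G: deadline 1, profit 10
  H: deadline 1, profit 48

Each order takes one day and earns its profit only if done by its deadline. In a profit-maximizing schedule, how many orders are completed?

Take jobs in profit order; each goes to the latest open slot no later than its deadline.
Profit order: F=72 D=58 B=56 E=55 A=53 C=49 H=48 G=10
Assign: F→slot 2, D→slot 1, B skipped, E→slot 3, A skipped, C skipped, H skipped, G skipped.
Slots: [1:D] [2:F] [3:E]
3 of 8 scheduled.

3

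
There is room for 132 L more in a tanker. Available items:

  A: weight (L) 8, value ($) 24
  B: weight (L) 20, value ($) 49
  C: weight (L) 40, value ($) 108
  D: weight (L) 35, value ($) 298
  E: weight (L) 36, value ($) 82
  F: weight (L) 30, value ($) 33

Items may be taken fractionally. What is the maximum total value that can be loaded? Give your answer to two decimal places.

Ratios (sorted): D 8.51, A 3.00, C 2.70, B 2.45, E 2.28, F 1.10
take D (35 @ 298); take A (8 @ 24); take C (40 @ 108); take B (20 @ 49); take 29/36 of E → 66.06. Capacity used 132/132.
Total value = 545.06

545.06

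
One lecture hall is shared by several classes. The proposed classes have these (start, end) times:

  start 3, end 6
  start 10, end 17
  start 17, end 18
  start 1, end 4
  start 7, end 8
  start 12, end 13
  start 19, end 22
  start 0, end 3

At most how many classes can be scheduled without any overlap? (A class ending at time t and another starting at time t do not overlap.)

Sort by end time and greedily take each interval whose start is ≥ the last chosen end.
By end time: (0,3), (1,4), (3,6), (7,8), (12,13), (10,17), (17,18), (19,22).
Pick (0,3); next start ≥ 3 → (3,6); next start ≥ 6 → (7,8); next start ≥ 8 → (12,13); next start ≥ 13 → (17,18); next start ≥ 18 → (19,22).
Selected 6 classes.

6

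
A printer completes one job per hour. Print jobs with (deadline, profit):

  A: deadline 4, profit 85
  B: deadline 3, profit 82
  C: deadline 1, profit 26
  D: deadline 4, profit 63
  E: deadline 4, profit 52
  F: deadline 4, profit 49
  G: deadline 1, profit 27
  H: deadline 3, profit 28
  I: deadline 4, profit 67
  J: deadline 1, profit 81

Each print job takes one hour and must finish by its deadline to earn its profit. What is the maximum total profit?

315

By profit: A(d4,85), B(d3,82), J(d1,81), I(d4,67), D(d4,63), E(d4,52), F(d4,49), H(d3,28), G(d1,27), C(d1,26)
A→slot 4; B→slot 3; J→slot 1; I→slot 2; D skipped; E skipped; F skipped; H skipped; G skipped; C skipped.
Profit = 81 + 67 + 82 + 85 = 315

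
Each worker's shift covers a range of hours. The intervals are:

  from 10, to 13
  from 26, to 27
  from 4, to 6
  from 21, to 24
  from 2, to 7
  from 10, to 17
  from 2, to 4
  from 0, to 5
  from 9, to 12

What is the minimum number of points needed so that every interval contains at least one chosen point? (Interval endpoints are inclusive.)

Process intervals by earliest right end; each time one isn't hit yet, stab at its right endpoint.
Sorted: [2,4] [0,5] [4,6] [2,7] [9,12] [10,13] [10,17] [21,24] [26,27]
{[2,4],[0,5],[4,6],[2,7]} hit by 4; {[9,12],[10,13],[10,17]} hit by 12; {[21,24]} hit by 24; {[26,27]} hit by 27.
Points: 4, 12, 24, 27 (4 total).

4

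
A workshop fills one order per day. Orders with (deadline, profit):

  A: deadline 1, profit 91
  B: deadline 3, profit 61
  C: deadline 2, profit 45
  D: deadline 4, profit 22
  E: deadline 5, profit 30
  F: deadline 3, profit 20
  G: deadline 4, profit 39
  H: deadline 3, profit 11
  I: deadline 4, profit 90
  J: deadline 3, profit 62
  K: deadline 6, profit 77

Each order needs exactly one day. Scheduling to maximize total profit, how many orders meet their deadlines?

6

Take jobs in profit order; each goes to the latest open slot no later than its deadline.
By profit: A(d1,91), I(d4,90), K(d6,77), J(d3,62), B(d3,61), C(d2,45), G(d4,39), E(d5,30), D(d4,22), F(d3,20), H(d3,11)
A→slot 1; I→slot 4; K→slot 6; J→slot 3; B→slot 2; C skipped; G skipped; E→slot 5; D skipped; F skipped; H skipped.
6 of 11 scheduled.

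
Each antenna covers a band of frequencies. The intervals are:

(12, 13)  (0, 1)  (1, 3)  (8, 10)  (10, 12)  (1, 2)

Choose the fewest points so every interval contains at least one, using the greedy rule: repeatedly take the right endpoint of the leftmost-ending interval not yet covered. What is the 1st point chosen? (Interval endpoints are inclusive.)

1

Sort by right endpoint; whenever an interval is uncovered, place a point at its right end.
Sorted: [0,1] [1,2] [1,3] [8,10] [10,12] [12,13]
{[0,1],[1,2],[1,3]} hit by 1; {[8,10],[10,12]} hit by 10; {[12,13]} hit by 13.
Points: 1, 10, 13 (3 total).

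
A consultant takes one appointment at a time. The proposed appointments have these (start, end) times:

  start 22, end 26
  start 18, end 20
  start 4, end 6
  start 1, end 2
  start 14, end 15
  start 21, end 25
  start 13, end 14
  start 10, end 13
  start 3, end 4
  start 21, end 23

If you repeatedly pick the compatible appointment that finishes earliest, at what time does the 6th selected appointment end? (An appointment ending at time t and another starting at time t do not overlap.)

15

Sort by end time and greedily take each interval whose start is ≥ the last chosen end.
Sorted by end: (1,2)  (3,4)  (4,6)  (10,13)  (13,14)  (14,15)  (18,20)  (21,23)  (21,25)  (22,26)
take (1,2); take (3,4); take (4,6); take (10,13); take (13,14); take (14,15); take (18,20); take (21,23).
Selected: (1,2) (3,4) (4,6) (10,13) (13,14) (14,15) (18,20) (21,23)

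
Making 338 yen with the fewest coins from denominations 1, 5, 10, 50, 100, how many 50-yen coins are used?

Greedy: take as many of the largest coin as possible, then repeat with the remainder.
338 = 3×100 + 3×10 + 1×5 + 3×1
Count of 50: 0

0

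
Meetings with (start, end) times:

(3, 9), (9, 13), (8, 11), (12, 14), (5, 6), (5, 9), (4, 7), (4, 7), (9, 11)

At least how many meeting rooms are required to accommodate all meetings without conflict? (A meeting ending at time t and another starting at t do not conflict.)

5

The answer is the maximum number of intervals overlapping at any instant.
starts: [3, 4, 4, 5, 5, 8, 9, 9, 12]
ends:   [6, 7, 7, 9, 9, 11, 11, 13, 14]
s3→1 s4→2 s4→3 s5→4 s5→5  — peak 5.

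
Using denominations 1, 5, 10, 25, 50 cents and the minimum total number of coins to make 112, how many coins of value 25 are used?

112 = 2×50 + 1×10 + 2×1
Count of 25: 0

0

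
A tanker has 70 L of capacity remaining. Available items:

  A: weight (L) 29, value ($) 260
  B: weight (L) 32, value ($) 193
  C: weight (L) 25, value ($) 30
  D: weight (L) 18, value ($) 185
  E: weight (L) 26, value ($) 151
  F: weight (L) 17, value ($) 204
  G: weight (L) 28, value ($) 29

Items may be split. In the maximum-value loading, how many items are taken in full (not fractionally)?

Sort by value per unit weight and fill in that order.
Ratios (sorted): F 12.00, D 10.28, A 8.97, B 6.03, E 5.81, C 1.20, G 1.04
take F (17 @ 204); take D (18 @ 185); take A (29 @ 260); take 6/32 of B → 36.19. Capacity used 70/70.
3 item(s) taken whole; one partial (take 6/32 of B).

3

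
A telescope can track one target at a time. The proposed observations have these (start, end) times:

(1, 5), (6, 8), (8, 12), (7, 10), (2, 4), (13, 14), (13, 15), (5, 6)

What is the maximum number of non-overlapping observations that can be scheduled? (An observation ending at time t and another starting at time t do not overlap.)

5

Sort by end time and greedily take each interval whose start is ≥ the last chosen end.
By end time: (2,4), (1,5), (5,6), (6,8), (7,10), (8,12), (13,14), (13,15).
Pick (2,4); next start ≥ 4 → (5,6); next start ≥ 6 → (6,8); next start ≥ 8 → (8,12); next start ≥ 12 → (13,14).
Selected 5 observations.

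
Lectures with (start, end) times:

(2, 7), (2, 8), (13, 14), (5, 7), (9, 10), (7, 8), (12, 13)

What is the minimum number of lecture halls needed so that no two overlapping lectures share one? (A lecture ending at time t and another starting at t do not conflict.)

3

starts: [2, 2, 5, 7, 9, 12, 13]
ends:   [7, 7, 8, 8, 10, 13, 14]
s2→1 s2→2 s5→3  — peak 3.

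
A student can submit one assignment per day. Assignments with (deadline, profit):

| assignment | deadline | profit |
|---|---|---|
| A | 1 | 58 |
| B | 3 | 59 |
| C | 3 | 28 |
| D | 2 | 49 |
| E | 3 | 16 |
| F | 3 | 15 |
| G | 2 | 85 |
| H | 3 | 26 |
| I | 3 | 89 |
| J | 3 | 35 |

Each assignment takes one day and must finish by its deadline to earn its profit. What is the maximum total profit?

233

Sort by profit descending; place each in the latest free slot ≤ its deadline.
Profit order: I=89 G=85 B=59 A=58 D=49 J=35 C=28 H=26 E=16 F=15
Assign: I→slot 3, G→slot 2, B→slot 1, A skipped, D skipped, J skipped, C skipped, H skipped, E skipped, F skipped.
Slots: [1:B] [2:G] [3:I]
Profit = 59 + 85 + 89 = 233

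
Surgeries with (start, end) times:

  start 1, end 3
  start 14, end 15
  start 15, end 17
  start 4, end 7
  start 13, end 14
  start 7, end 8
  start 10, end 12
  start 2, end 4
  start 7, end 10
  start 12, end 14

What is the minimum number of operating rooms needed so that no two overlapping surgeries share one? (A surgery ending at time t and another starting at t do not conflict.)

The answer is the maximum number of intervals overlapping at any instant.
Events (time:±→running): 1:+→1 2:+→2 … peak 2.

2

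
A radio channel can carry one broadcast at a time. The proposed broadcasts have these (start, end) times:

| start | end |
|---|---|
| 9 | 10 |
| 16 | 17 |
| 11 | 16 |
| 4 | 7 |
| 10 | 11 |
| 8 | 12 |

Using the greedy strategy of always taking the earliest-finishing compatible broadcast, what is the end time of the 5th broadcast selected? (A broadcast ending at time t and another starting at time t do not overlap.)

Order by finish time; keep every interval that doesn't clash with the previous kept one.
By end time: (4,7), (9,10), (10,11), (8,12), (11,16), (16,17).
Pick (4,7); next start ≥ 7 → (9,10); next start ≥ 10 → (10,11); next start ≥ 11 → (11,16); next start ≥ 16 → (16,17).
Selected: (4,7) (9,10) (10,11) (11,16) (16,17)

17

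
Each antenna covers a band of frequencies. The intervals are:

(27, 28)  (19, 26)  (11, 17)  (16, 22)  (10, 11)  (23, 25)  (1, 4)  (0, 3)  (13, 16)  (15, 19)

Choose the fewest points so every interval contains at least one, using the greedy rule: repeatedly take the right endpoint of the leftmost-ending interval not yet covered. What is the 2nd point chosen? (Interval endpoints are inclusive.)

11

Process intervals by earliest right end; each time one isn't hit yet, stab at its right endpoint.
By right end: [0,3]  [1,4]  [10,11]  [13,16]  [11,17]  [15,19]  [16,22]  [23,25]  [19,26]  [27,28]
[0,3] uncovered → point at 3; [10,11] uncovered → point at 11; [13,16] uncovered → point at 16; [23,25] uncovered → point at 25; [27,28] uncovered → point at 28.
Points: 3, 11, 16, 25, 28 (5 total).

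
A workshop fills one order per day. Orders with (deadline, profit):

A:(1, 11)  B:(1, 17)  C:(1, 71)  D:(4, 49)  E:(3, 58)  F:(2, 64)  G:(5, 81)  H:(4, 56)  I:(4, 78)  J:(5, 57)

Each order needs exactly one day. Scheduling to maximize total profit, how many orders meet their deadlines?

By profit: G(d5,81), I(d4,78), C(d1,71), F(d2,64), E(d3,58), J(d5,57), H(d4,56), D(d4,49), B(d1,17), A(d1,11)
G→slot 5; I→slot 4; C→slot 1; F→slot 2; E→slot 3; J skipped; H skipped; D skipped; B skipped; A skipped.
5 of 10 scheduled.

5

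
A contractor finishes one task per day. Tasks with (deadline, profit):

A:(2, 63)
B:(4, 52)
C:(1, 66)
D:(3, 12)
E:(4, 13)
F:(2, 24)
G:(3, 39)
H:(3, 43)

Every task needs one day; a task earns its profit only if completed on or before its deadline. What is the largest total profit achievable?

By profit: C(d1,66), A(d2,63), B(d4,52), H(d3,43), G(d3,39), F(d2,24), E(d4,13), D(d3,12)
C→slot 1; A→slot 2; B→slot 4; H→slot 3; G skipped; F skipped; E skipped; D skipped.
Profit = 66 + 63 + 43 + 52 = 224

224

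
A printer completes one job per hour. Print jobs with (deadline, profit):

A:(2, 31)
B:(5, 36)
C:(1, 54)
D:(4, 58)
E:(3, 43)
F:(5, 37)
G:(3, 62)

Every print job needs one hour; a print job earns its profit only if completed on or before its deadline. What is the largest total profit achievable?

Sort by profit descending; place each in the latest free slot ≤ its deadline.
Profit order: G=62 D=58 C=54 E=43 F=37 B=36 A=31
Assign: G→slot 3, D→slot 4, C→slot 1, E→slot 2, F→slot 5, B skipped, A skipped.
Slots: [1:C] [2:E] [3:G] [4:D] [5:F]
Profit = 54 + 43 + 62 + 58 + 37 = 254

254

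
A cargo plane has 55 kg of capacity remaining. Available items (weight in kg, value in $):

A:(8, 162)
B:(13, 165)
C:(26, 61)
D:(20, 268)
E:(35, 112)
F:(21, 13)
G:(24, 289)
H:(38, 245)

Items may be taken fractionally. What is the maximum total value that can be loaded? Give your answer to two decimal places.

Order: A (162/8=20.25) > D (268/20=13.40) > B (165/13=12.69) > G (289/24=12.04) > H (245/38=6.45) > E (112/35=3.20) > C (61/26=2.35) > F (13/21=0.62)
Fill: take A (8 @ 162) → take D (20 @ 268) → take B (13 @ 165) → take 14/24 of G → 168.58; 55/55 used.
Total value = 763.58

763.58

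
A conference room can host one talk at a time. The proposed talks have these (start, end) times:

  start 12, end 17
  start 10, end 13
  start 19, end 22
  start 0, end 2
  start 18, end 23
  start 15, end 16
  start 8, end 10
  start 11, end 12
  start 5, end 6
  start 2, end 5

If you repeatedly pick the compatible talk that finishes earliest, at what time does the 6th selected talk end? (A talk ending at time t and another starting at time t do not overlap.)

16

Sort by end time and greedily take each interval whose start is ≥ the last chosen end.
By end time: (0,2), (2,5), (5,6), (8,10), (11,12), (10,13), (15,16), (12,17), (19,22), (18,23).
Pick (0,2); next start ≥ 2 → (2,5); next start ≥ 5 → (5,6); next start ≥ 6 → (8,10); next start ≥ 10 → (11,12); next start ≥ 12 → (15,16); next start ≥ 16 → (19,22).
Selected: (0,2) (2,5) (5,6) (8,10) (11,12) (15,16) (19,22)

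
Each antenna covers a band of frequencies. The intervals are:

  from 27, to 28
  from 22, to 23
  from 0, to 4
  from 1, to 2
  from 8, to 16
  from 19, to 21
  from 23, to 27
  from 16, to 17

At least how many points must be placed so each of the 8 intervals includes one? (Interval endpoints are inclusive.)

5

Sort by right endpoint; whenever an interval is uncovered, place a point at its right end.
Sorted: [1,2] [0,4] [8,16] [16,17] [19,21] [22,23] [23,27] [27,28]
{[1,2],[0,4]} hit by 2; {[8,16],[16,17]} hit by 16; {[19,21]} hit by 21; {[22,23],[23,27]} hit by 23; {[27,28]} hit by 28.
Points: 2, 16, 21, 23, 28 (5 total).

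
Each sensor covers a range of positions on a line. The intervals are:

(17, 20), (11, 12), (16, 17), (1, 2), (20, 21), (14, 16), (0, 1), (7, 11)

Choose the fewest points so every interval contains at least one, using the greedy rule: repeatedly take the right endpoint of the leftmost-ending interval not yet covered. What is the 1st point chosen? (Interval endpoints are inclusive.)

1

Sort by right endpoint; whenever an interval is uncovered, place a point at its right end.
By right end: [0,1]  [1,2]  [7,11]  [11,12]  [14,16]  [16,17]  [17,20]  [20,21]
[0,1] uncovered → point at 1; [7,11] uncovered → point at 11; [14,16] uncovered → point at 16; [17,20] uncovered → point at 20.
Points: 1, 11, 16, 20 (4 total).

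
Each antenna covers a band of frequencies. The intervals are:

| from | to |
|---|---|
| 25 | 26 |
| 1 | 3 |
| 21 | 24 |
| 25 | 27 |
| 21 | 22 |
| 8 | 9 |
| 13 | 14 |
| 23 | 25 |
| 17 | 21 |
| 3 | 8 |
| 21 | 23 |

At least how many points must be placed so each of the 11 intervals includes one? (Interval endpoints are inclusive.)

5

Process intervals by earliest right end; each time one isn't hit yet, stab at its right endpoint.
By right end: [1,3]  [3,8]  [8,9]  [13,14]  [17,21]  [21,22]  [21,23]  [21,24]  [23,25]  [25,26]  [25,27]
[1,3] uncovered → point at 3; [8,9] uncovered → point at 9; [13,14] uncovered → point at 14; [17,21] uncovered → point at 21; [23,25] uncovered → point at 25.
Points: 3, 9, 14, 21, 25 (5 total).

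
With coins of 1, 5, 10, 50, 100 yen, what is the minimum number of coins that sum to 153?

153 = 1×100 + 1×50 + 3×1
Total coins = 1 + 1 + 3 = 5

5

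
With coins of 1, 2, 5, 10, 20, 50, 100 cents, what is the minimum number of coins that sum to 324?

6

324 = 3×100 + 1×20 + 2×2
Total coins = 3 + 1 + 2 = 6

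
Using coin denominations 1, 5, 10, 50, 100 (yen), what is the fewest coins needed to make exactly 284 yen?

10

Greedy: take as many of the largest coin as possible, then repeat with the remainder.
284 = 2×100 + 1×50 + 3×10 + 4×1
Total coins = 2 + 1 + 3 + 4 = 10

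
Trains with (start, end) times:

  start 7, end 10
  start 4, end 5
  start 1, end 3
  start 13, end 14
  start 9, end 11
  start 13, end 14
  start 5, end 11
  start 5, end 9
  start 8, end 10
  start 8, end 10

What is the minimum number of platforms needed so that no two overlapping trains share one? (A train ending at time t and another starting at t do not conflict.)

starts: [1, 4, 5, 5, 7, 8, 8, 9, 13, 13]
ends:   [3, 5, 9, 10, 10, 10, 11, 11, 14, 14]
s1→1 e3→0 s4→1 e5→0 s5→1 s5→2 s7→3 s8→4 s8→5  — peak 5.

5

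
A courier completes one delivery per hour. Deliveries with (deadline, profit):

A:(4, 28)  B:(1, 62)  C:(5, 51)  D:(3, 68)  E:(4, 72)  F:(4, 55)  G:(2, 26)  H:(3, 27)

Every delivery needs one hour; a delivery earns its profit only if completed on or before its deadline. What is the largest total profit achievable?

308

Profit order: E=72 D=68 B=62 F=55 C=51 A=28 H=27 G=26
Assign: E→slot 4, D→slot 3, B→slot 1, F→slot 2, C→slot 5, A skipped, H skipped, G skipped.
Slots: [1:B] [2:F] [3:D] [4:E] [5:C]
Profit = 62 + 55 + 68 + 72 + 51 = 308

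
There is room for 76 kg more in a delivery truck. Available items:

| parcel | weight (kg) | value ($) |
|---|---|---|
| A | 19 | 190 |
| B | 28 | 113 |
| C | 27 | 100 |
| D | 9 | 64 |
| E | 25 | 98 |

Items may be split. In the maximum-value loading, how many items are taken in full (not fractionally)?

Sort by value per unit weight and fill in that order.
Order: A (190/19=10.00) > D (64/9=7.11) > B (113/28=4.04) > E (98/25=3.92) > C (100/27=3.70)
Fill: take A (19 @ 190) → take D (9 @ 64) → take B (28 @ 113) → take 20/25 of E → 78.40; 76/76 used.
3 item(s) taken whole; one partial (take 20/25 of E).

3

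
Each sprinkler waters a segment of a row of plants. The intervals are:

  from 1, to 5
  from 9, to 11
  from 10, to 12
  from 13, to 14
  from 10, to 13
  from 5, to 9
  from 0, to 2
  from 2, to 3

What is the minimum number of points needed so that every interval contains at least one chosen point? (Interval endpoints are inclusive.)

By right end: [0,2]  [2,3]  [1,5]  [5,9]  [9,11]  [10,12]  [10,13]  [13,14]
[0,2] uncovered → point at 2; [5,9] uncovered → point at 9; [10,12] uncovered → point at 12; [13,14] uncovered → point at 14.
Points: 2, 9, 12, 14 (4 total).

4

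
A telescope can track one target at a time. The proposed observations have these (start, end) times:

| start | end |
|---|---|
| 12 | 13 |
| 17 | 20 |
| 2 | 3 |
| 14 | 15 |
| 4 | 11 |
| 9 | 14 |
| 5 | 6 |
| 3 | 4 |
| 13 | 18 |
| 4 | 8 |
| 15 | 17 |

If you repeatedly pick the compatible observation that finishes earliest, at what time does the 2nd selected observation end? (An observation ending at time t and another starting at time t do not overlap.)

Sorted by end: (2,3)  (3,4)  (5,6)  (4,8)  (4,11)  (12,13)  (9,14)  (14,15)  (15,17)  (13,18)  (17,20)
take (2,3); take (3,4); take (5,6); take (12,13); skip (9,14); take (14,15); take (15,17); take (17,20).
Selected: (2,3) (3,4) (5,6) (12,13) (14,15) (15,17) (17,20)

4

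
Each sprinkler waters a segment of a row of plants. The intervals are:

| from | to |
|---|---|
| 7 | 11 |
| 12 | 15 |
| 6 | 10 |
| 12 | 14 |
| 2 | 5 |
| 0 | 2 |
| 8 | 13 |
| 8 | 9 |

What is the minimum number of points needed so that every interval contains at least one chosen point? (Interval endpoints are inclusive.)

Sort by right endpoint; whenever an interval is uncovered, place a point at its right end.
Sorted: [0,2] [2,5] [8,9] [6,10] [7,11] [8,13] [12,14] [12,15]
{[0,2],[2,5]} hit by 2; {[8,9],[6,10],[7,11],[8,13]} hit by 9; {[12,14],[12,15]} hit by 14.
Points: 2, 9, 14 (3 total).

3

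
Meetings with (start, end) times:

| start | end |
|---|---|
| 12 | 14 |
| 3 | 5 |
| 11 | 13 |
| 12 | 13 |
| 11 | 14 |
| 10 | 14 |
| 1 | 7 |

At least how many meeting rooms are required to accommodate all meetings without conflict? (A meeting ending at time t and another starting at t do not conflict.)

5

starts: [1, 3, 10, 11, 11, 12, 12]
ends:   [5, 7, 13, 13, 14, 14, 14]
s1→1 s3→2 e5→1 e7→0 s10→1 s11→2 s11→3 s12→4 s12→5  — peak 5.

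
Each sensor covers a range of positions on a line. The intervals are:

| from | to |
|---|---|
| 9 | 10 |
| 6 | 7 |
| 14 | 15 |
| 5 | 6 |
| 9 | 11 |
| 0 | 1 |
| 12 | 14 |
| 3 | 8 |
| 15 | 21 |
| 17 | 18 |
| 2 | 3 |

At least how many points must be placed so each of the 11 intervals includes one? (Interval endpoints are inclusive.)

6

Process intervals by earliest right end; each time one isn't hit yet, stab at its right endpoint.
By right end: [0,1]  [2,3]  [5,6]  [6,7]  [3,8]  [9,10]  [9,11]  [12,14]  [14,15]  [17,18]  [15,21]
[0,1] uncovered → point at 1; [2,3] uncovered → point at 3; [5,6] uncovered → point at 6; [9,10] uncovered → point at 10; [12,14] uncovered → point at 14; [17,18] uncovered → point at 18.
Points: 1, 3, 6, 10, 14, 18 (6 total).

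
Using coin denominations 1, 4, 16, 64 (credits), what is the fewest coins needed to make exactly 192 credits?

Use the largest denomination that fits, subtract, and repeat.
192 − 3×64→0
Total coins = 3 = 3

3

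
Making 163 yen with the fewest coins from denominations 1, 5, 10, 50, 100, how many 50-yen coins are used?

1

Use the largest denomination that fits, subtract, and repeat.
163 = 1×100 + 1×50 + 1×10 + 3×1
Count of 50: 1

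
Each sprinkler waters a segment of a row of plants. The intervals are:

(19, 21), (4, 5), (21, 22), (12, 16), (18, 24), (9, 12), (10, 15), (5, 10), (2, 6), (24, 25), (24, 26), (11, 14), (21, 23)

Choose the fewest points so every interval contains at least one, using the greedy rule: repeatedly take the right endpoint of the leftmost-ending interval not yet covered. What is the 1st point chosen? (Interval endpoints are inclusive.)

By right end: [4,5]  [2,6]  [5,10]  [9,12]  [11,14]  [10,15]  [12,16]  [19,21]  [21,22]  [21,23]  [18,24]  [24,25]  [24,26]
[4,5] uncovered → point at 5; [9,12] uncovered → point at 12; [19,21] uncovered → point at 21; [24,25] uncovered → point at 25.
Points: 5, 12, 21, 25 (4 total).

5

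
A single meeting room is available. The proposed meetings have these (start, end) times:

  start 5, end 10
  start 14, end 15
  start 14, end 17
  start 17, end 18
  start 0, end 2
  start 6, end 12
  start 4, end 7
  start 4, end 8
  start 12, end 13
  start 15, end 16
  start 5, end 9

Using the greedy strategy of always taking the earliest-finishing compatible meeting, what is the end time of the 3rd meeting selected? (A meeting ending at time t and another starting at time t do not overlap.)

13

Greedy by earliest finish: after sorting by end time, pick each interval compatible with the last pick.
Sorted by end: (0,2)  (4,7)  (4,8)  (5,9)  (5,10)  (6,12)  (12,13)  (14,15)  (15,16)  (14,17)  (17,18)
take (0,2); take (4,7); skip (4,8); take (12,13); take (14,15); take (15,16); take (17,18).
Selected: (0,2) (4,7) (12,13) (14,15) (15,16) (17,18)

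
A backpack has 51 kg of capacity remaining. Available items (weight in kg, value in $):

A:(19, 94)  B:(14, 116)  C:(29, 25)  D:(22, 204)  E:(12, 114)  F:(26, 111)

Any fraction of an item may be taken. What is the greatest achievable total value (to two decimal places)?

Sort by value per unit weight and fill in that order.
Order: E (114/12=9.50) > D (204/22=9.27) > B (116/14=8.29) > A (94/19=4.95) > F (111/26=4.27) > C (25/29=0.86)
Fill: take E (12 @ 114) → take D (22 @ 204) → take B (14 @ 116) → take 3/19 of A → 14.84; 51/51 used.
Total value = 448.84

448.84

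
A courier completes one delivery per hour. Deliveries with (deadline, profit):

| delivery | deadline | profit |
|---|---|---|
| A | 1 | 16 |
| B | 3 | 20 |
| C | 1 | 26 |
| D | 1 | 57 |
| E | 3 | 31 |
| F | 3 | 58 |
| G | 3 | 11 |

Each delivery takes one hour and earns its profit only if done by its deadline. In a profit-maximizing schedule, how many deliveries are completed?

3

Take jobs in profit order; each goes to the latest open slot no later than its deadline.
Profit order: F=58 D=57 E=31 C=26 B=20 A=16 G=11
Assign: F→slot 3, D→slot 1, E→slot 2, C skipped, B skipped, A skipped, G skipped.
Slots: [1:D] [2:E] [3:F]
3 of 7 scheduled.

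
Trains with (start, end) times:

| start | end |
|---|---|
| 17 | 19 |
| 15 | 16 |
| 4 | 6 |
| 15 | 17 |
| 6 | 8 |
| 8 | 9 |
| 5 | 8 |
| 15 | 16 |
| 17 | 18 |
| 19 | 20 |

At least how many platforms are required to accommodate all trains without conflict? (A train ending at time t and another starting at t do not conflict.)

The answer is the maximum number of intervals overlapping at any instant.
starts: [4, 5, 6, 8, 15, 15, 15, 17, 17, 19]
ends:   [6, 8, 8, 9, 16, 16, 17, 18, 19, 20]
s4→1 s5→2 e6→1 s6→2 e8→1 e8→0 s8→1 e9→0 s15→1 s15→2 s15→3  — peak 3.

3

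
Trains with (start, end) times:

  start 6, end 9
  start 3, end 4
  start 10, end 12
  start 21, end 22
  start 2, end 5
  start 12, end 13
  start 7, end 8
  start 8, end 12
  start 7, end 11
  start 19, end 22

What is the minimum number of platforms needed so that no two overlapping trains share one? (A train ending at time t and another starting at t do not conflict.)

3

The answer is the maximum number of intervals overlapping at any instant.
Events (time:±→running): 2:+→1 3:+→2 4:-→1 5:-→0 6:+→1 7:+→2 7:+→3 … peak 3.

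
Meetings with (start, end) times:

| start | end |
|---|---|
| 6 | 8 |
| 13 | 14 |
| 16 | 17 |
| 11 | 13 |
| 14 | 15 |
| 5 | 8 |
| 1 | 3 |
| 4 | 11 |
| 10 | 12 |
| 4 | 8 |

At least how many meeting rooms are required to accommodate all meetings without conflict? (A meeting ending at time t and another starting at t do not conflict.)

Events (time:±→running): 1:+→1 3:-→0 4:+→1 4:+→2 5:+→3 6:+→4 … peak 4.

4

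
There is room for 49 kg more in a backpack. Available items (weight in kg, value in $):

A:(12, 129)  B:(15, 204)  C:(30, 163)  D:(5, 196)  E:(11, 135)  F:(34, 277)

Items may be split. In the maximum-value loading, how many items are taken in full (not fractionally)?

4

Ratios (sorted): D 39.20, B 13.60, E 12.27, A 10.75, F 8.15, C 5.43
take D (5 @ 196); take B (15 @ 204); take E (11 @ 135); take A (12 @ 129); take 6/34 of F → 48.88. Capacity used 49/49.
4 item(s) taken whole; one partial (take 6/34 of F).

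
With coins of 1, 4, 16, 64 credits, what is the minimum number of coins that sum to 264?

6

Greedy: take as many of the largest coin as possible, then repeat with the remainder.
264 − 4×64→8 − 2×4→0
Total coins = 4 + 2 = 6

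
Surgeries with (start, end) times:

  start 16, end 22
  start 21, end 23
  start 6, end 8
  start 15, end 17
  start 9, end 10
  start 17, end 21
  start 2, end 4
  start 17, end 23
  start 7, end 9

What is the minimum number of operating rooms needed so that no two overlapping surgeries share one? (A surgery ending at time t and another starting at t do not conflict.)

3

starts: [2, 6, 7, 9, 15, 16, 17, 17, 21]
ends:   [4, 8, 9, 10, 17, 21, 22, 23, 23]
s2→1 e4→0 s6→1 s7→2 e8→1 e9→0 s9→1 e10→0 s15→1 s16→2 e17→1 s17→2 s17→3  — peak 3.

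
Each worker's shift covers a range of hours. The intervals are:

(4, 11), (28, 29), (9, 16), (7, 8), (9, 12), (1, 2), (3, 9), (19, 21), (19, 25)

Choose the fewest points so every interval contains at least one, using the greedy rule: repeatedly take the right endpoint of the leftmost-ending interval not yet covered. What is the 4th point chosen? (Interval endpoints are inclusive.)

By right end: [1,2]  [7,8]  [3,9]  [4,11]  [9,12]  [9,16]  [19,21]  [19,25]  [28,29]
[1,2] uncovered → point at 2; [7,8] uncovered → point at 8; [9,12] uncovered → point at 12; [19,21] uncovered → point at 21; [28,29] uncovered → point at 29.
Points: 2, 8, 12, 21, 29 (5 total).

21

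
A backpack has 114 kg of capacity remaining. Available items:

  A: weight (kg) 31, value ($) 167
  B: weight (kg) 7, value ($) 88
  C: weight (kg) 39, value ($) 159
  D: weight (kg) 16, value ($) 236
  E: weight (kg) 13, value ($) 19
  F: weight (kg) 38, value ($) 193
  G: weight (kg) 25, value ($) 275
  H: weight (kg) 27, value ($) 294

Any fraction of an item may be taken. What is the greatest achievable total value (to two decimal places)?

1100.63

Sort by value per unit weight and fill in that order.
Ratios (sorted): D 14.75, B 12.57, G 11.00, H 10.89, A 5.39, F 5.08, C 4.08, E 1.46
take D (16 @ 236); take B (7 @ 88); take G (25 @ 275); take H (27 @ 294); take A (31 @ 167); take 8/38 of F → 40.63. Capacity used 114/114.
Total value = 1100.63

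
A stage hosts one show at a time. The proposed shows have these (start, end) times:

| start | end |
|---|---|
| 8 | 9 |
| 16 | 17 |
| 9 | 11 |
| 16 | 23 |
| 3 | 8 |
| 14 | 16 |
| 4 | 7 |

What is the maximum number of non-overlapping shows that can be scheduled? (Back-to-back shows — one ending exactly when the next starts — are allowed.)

5

Sorted by end: (4,7)  (3,8)  (8,9)  (9,11)  (14,16)  (16,17)  (16,23)
take (4,7); skip (3,8); take (8,9); take (9,11); take (14,16); take (16,17); skip (16,23).
Selected 5 shows.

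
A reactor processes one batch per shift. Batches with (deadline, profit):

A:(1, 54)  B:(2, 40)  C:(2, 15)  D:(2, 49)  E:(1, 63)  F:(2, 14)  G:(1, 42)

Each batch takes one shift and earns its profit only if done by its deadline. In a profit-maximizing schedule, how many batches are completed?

Profit order: E=63 A=54 D=49 G=42 B=40 C=15 F=14
Assign: E→slot 1, A skipped, D→slot 2, G skipped, B skipped, C skipped, F skipped.
Slots: [1:E] [2:D]
2 of 7 scheduled.

2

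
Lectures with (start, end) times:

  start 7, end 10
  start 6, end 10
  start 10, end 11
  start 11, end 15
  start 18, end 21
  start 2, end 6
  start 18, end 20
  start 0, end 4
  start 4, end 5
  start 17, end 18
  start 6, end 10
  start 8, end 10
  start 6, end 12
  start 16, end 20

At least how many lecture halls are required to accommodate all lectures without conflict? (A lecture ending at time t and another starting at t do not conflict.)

Count concurrent intervals with a sweep; the peak is the room count.
Events (time:±→running): 0:+→1 2:+→2 4:-→1 4:+→2 5:-→1 6:-→0 6:+→1 6:+→2 6:+→3 7:+→4 8:+→5 … peak 5.

5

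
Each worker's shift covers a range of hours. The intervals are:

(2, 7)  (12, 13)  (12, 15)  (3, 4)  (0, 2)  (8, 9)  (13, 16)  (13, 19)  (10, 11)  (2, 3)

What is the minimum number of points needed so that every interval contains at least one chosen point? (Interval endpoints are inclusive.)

5

Sorted: [0,2] [2,3] [3,4] [2,7] [8,9] [10,11] [12,13] [12,15] [13,16] [13,19]
{[0,2],[2,3]} hit by 2; {[3,4],[2,7]} hit by 4; {[8,9]} hit by 9; {[10,11]} hit by 11; {[12,13],[12,15],[13,16],[13,19]} hit by 13.
Points: 2, 4, 9, 11, 13 (5 total).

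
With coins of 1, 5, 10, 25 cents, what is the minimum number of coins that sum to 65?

Greedy: take as many of the largest coin as possible, then repeat with the remainder.
65 − 2×25→15 − 1×10→5 − 1×5→0
Total coins = 2 + 1 + 1 = 4

4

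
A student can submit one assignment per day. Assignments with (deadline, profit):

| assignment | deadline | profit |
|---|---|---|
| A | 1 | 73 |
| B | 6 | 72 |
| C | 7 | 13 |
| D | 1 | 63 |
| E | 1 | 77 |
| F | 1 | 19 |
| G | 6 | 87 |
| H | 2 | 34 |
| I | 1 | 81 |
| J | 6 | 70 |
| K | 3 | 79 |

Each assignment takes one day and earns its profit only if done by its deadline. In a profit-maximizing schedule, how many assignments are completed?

7

By profit: G(d6,87), I(d1,81), K(d3,79), E(d1,77), A(d1,73), B(d6,72), J(d6,70), D(d1,63), H(d2,34), F(d1,19), C(d7,13)
G→slot 6; I→slot 1; K→slot 3; E skipped; A skipped; B→slot 5; J→slot 4; D skipped; H→slot 2; F skipped; C→slot 7.
7 of 11 scheduled.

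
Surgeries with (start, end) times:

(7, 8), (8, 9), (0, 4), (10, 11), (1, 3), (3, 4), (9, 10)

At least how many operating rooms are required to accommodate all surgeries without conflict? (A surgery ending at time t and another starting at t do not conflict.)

The answer is the maximum number of intervals overlapping at any instant.
Events (time:±→running): 0:+→1 1:+→2 … peak 2.

2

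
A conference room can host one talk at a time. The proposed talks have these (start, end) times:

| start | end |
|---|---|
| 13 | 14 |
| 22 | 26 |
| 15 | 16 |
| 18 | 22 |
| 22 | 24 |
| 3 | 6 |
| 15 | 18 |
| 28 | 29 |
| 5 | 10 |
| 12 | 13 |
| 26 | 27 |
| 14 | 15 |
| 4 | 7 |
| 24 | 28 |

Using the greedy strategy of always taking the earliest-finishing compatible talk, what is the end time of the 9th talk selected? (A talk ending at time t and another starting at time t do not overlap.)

29

Sort by end time and greedily take each interval whose start is ≥ the last chosen end.
By end time: (3,6), (4,7), (5,10), (12,13), (13,14), (14,15), (15,16), (15,18), (18,22), (22,24), (22,26), (26,27), (24,28), (28,29).
Pick (3,6); next start ≥ 6 → (12,13); next start ≥ 13 → (13,14); next start ≥ 14 → (14,15); next start ≥ 15 → (15,16); next start ≥ 16 → (18,22); next start ≥ 22 → (22,24); next start ≥ 24 → (26,27); next start ≥ 27 → (28,29).
Selected: (3,6) (12,13) (13,14) (14,15) (15,16) (18,22) (22,24) (26,27) (28,29)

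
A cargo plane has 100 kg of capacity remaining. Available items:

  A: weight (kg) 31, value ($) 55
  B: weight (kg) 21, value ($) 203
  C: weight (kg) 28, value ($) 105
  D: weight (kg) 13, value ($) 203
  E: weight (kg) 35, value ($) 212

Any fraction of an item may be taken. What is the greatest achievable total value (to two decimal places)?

728.32

Sort by value per unit weight and fill in that order.
Order: D (203/13=15.62) > B (203/21=9.67) > E (212/35=6.06) > C (105/28=3.75) > A (55/31=1.77)
Fill: take D (13 @ 203) → take B (21 @ 203) → take E (35 @ 212) → take C (28 @ 105) → take 3/31 of A → 5.32; 100/100 used.
Total value = 728.32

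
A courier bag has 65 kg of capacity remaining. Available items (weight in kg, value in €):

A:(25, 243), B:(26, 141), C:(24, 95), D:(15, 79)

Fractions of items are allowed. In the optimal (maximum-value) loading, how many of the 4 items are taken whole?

2

Order: A (243/25=9.72) > B (141/26=5.42) > D (79/15=5.27) > C (95/24=3.96)
Fill: take A (25 @ 243) → take B (26 @ 141) → take 14/15 of D → 73.73; 65/65 used.
2 item(s) taken whole; one partial (take 14/15 of D).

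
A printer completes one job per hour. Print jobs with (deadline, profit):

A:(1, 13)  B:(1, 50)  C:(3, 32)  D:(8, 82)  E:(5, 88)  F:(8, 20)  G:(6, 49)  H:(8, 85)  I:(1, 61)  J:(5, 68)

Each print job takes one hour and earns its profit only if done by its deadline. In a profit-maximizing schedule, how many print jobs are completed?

8

By profit: E(d5,88), H(d8,85), D(d8,82), J(d5,68), I(d1,61), B(d1,50), G(d6,49), C(d3,32), F(d8,20), A(d1,13)
E→slot 5; H→slot 8; D→slot 7; J→slot 4; I→slot 1; B skipped; G→slot 6; C→slot 3; F→slot 2; A skipped.
8 of 10 scheduled.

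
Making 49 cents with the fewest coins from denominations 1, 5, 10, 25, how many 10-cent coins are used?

Greedy: take as many of the largest coin as possible, then repeat with the remainder.
49 = 1×25 + 2×10 + 4×1
Count of 10: 2

2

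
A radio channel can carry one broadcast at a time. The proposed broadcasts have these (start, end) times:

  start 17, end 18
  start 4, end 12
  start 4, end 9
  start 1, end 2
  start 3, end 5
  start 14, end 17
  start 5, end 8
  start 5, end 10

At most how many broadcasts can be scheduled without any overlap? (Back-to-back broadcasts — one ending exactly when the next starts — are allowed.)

5

Order by finish time; keep every interval that doesn't clash with the previous kept one.
Sorted by end: (1,2)  (3,5)  (5,8)  (4,9)  (5,10)  (4,12)  (14,17)  (17,18)
take (1,2); take (3,5); take (5,8); skip (5,10); take (14,17); take (17,18).
Selected 5 broadcasts.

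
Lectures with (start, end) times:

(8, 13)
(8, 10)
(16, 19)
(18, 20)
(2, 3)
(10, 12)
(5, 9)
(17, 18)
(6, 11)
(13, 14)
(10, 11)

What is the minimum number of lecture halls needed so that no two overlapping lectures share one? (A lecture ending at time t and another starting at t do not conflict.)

4

Count concurrent intervals with a sweep; the peak is the room count.
starts: [2, 5, 6, 8, 8, 10, 10, 13, 16, 17, 18]
ends:   [3, 9, 10, 11, 11, 12, 13, 14, 18, 19, 20]
s2→1 e3→0 s5→1 s6→2 s8→3 s8→4  — peak 4.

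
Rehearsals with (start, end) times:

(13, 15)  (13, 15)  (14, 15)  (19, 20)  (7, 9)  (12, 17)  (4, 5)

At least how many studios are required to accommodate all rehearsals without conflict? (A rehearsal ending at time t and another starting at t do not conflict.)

Events (time:±→running): 4:+→1 5:-→0 7:+→1 9:-→0 12:+→1 13:+→2 13:+→3 14:+→4 … peak 4.

4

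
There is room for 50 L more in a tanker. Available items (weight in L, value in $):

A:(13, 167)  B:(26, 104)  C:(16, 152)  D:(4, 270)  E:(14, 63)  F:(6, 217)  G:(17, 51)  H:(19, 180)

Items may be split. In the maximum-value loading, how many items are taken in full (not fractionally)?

Sort by value per unit weight and fill in that order.
Order: D (270/4=67.50) > F (217/6=36.17) > A (167/13=12.85) > C (152/16=9.50) > H (180/19=9.47) > E (63/14=4.50) > B (104/26=4.00) > G (51/17=3.00)
Fill: take D (4 @ 270) → take F (6 @ 217) → take A (13 @ 167) → take C (16 @ 152) → take 11/19 of H → 104.21; 50/50 used.
4 item(s) taken whole; one partial (take 11/19 of H).

4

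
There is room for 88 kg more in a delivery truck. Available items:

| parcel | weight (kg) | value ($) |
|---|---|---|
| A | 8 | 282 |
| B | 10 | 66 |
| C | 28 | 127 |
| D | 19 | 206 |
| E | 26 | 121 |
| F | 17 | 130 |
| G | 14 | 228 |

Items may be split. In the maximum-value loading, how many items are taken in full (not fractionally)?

Greedy by value/weight ratio, highest first.
Order: A (282/8=35.25) > G (228/14=16.29) > D (206/19=10.84) > F (130/17=7.65) > B (66/10=6.60) > E (121/26=4.65) > C (127/28=4.54)
Fill: take A (8 @ 282) → take G (14 @ 228) → take D (19 @ 206) → take F (17 @ 130) → take B (10 @ 66) → take 20/26 of E → 93.08; 88/88 used.
5 item(s) taken whole; one partial (take 20/26 of E).

5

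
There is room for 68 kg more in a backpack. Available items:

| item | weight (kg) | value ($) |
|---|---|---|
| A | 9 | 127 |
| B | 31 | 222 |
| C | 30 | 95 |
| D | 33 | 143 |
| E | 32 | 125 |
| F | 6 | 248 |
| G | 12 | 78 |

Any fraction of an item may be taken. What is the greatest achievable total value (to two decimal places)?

Order: F (248/6=41.33) > A (127/9=14.11) > B (222/31=7.16) > G (78/12=6.50) > D (143/33=4.33) > E (125/32=3.91) > C (95/30=3.17)
Fill: take F (6 @ 248) → take A (9 @ 127) → take B (31 @ 222) → take G (12 @ 78) → take 10/33 of D → 43.33; 68/68 used.
Total value = 718.33

718.33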